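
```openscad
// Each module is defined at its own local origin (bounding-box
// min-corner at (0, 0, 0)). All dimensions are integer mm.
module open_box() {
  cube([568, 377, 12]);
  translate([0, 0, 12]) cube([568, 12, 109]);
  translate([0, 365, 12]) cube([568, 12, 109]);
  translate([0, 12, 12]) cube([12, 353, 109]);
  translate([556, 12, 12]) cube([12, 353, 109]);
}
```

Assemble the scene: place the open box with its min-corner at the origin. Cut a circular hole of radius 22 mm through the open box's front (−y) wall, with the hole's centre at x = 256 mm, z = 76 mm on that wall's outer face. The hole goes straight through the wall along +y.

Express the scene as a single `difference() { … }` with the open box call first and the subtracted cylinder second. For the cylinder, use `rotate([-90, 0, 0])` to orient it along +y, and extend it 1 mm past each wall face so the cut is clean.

difference() {
  open_box();
  translate([256, -1, 76]) rotate([-90, 0, 0]) cylinder(h = 14, r = 22);
}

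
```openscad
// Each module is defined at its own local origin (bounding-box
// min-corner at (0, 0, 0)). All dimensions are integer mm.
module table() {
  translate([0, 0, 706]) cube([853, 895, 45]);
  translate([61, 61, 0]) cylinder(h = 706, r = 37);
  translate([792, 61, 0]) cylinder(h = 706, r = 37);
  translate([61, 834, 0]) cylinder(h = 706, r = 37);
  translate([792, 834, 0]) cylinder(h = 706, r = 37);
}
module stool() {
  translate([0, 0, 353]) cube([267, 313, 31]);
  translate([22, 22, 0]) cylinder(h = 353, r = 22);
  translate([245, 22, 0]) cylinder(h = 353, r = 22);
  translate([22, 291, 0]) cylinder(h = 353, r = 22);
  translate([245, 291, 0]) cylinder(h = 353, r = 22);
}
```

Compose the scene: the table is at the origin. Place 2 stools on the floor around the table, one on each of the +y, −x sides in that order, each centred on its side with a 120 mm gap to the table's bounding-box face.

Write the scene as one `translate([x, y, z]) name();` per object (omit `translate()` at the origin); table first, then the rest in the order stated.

table();
translate([293, 1015, 0]) stool();
translate([-387, 291, 0]) stool();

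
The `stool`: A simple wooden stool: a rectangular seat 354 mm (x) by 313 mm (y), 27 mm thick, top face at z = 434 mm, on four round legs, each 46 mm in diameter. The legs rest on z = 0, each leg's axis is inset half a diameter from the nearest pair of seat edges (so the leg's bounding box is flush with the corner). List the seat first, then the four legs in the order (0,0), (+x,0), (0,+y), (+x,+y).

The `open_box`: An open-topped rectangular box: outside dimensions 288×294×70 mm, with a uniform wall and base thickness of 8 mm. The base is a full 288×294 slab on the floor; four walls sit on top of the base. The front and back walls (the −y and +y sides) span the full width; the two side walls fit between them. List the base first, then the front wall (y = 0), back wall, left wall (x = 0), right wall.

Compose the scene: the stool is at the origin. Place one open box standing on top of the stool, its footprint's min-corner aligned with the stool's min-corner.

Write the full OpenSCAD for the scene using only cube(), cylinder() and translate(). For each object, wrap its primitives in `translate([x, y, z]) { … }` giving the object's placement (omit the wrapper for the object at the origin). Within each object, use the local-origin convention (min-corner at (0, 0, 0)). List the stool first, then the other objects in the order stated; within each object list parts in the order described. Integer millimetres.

translate([0, 0, 407]) cube([354, 313, 27]);
translate([23, 23, 0]) cylinder(h = 407, r = 23);
translate([331, 23, 0]) cylinder(h = 407, r = 23);
translate([23, 290, 0]) cylinder(h = 407, r = 23);
translate([331, 290, 0]) cylinder(h = 407, r = 23);
translate([0, 0, 434]) {
  cube([288, 294, 8]);
  translate([0, 0, 8]) cube([288, 8, 62]);
  translate([0, 286, 8]) cube([288, 8, 62]);
  translate([0, 8, 8]) cube([8, 278, 62]);
  translate([280, 8, 8]) cube([8, 278, 62]);
}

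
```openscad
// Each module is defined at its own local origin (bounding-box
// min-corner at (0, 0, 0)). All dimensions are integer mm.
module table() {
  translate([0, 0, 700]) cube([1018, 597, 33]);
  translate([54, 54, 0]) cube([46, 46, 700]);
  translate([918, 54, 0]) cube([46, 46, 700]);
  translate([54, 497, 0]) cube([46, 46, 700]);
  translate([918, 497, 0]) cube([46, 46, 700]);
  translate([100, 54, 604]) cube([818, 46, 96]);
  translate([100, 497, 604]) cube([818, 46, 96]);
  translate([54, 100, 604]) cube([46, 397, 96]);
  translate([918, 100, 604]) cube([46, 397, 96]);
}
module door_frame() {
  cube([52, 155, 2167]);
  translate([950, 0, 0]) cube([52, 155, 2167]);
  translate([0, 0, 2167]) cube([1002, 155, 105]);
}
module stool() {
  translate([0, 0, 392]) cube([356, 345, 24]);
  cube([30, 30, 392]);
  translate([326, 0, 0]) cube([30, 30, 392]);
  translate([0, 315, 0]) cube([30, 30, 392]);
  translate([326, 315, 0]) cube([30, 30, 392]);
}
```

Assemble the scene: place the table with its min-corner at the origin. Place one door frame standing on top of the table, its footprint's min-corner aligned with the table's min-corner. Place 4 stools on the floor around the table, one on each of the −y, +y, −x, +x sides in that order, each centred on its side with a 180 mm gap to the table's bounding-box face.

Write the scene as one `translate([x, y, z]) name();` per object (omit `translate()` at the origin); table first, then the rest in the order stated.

table();
translate([0, 0, 733]) door_frame();
translate([331, -525, 0]) stool();
translate([331, 777, 0]) stool();
translate([-536, 126, 0]) stool();
translate([1198, 126, 0]) stool();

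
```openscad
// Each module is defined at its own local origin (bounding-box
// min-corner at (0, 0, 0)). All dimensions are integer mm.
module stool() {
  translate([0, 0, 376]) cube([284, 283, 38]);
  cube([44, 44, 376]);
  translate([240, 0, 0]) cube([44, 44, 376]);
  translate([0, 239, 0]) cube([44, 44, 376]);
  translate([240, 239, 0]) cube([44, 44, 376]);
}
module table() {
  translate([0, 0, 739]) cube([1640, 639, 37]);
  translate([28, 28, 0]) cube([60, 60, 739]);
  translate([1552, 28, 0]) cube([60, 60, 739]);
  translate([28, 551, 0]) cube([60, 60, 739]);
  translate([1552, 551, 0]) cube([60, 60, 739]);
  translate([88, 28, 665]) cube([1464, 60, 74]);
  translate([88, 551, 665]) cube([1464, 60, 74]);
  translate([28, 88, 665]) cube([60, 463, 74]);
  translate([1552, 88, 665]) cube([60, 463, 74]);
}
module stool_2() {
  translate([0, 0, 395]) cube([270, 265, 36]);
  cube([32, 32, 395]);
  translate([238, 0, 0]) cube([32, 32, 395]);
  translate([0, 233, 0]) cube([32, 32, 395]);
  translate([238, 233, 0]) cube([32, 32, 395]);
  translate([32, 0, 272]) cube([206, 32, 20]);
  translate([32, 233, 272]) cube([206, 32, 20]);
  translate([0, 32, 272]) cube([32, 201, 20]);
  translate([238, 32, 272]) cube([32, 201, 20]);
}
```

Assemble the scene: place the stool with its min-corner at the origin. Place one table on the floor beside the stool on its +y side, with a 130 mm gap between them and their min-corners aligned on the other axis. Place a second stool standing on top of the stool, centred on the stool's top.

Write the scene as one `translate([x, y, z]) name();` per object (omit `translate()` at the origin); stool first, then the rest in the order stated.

stool();
translate([0, 413, 0]) table();
translate([7, 9, 414]) stool_2();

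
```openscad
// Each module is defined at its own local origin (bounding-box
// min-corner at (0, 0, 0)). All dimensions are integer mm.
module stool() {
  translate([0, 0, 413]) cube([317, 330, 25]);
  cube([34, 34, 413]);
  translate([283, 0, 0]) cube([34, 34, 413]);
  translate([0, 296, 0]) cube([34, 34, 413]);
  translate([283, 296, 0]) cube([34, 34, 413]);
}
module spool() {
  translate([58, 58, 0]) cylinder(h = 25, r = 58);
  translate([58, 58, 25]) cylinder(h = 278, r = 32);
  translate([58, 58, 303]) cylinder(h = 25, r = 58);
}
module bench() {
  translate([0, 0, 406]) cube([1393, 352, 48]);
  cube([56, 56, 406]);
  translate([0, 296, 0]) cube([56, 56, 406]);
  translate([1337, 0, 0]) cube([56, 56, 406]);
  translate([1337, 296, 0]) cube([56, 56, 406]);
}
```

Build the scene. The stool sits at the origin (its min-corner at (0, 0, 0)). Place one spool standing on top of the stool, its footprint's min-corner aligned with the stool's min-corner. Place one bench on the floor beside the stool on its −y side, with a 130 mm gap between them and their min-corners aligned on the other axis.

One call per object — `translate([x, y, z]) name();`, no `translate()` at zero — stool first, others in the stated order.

stool();
translate([0, 0, 438]) spool();
translate([0, -482, 0]) bench();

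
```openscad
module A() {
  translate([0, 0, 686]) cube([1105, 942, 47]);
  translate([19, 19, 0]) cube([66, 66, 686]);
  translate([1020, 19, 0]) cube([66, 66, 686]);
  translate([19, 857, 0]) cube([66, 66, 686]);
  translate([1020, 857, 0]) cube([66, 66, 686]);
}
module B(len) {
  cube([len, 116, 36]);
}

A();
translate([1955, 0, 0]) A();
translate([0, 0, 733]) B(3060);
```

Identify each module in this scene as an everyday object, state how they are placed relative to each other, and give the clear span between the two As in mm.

Second table starts at x = 1955; first ends at x = 1105; clear span = 1955 − 1105 = 850 mm.

A is a table. B is a beam. A beam spans the tops of two tables. The clear span between the two tables is 850 mm.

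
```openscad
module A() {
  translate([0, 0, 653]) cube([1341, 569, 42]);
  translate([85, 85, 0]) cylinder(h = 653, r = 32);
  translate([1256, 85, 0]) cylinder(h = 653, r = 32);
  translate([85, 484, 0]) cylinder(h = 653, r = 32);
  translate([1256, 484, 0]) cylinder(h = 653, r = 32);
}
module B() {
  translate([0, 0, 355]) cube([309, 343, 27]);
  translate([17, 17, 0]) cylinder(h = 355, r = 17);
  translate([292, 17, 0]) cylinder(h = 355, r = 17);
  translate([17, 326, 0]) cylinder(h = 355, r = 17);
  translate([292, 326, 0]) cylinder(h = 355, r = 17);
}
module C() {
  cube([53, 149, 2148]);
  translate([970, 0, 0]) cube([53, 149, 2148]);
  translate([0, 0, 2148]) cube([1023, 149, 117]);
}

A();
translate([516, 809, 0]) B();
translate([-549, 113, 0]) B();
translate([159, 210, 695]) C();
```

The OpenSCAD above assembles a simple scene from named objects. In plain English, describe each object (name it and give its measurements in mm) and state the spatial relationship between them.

A is a table with a 1341×569 mm rectangular top, 42 mm thick, top surface at z = 695 mm, supported by four round legs of 64 mm diameter, each leg's bounding box inset 53 mm from the nearest pair of top edges, running from the floor.

B is a four-legged stool. The seat is a 309×343×27 mm slab whose top surface is at z = 382 mm; four round legs, each 34 mm in diameter, run from the floor (z = 0) to the underside of the seat, each leg's axis is inset half a diameter from the nearest pair of seat edges (so the leg's bounding box is flush with the corner).

C is a rectangular door frame: two vertical jambs of 53×149 mm section, 2148 mm tall, with a clear opening 917 mm wide between their inner faces. A header 117 mm tall and 149 mm deep lies on top of the jambs and spans the full outside width.

Two stools sit around the table at the +y, −x sides. The door frame is on top of the table, centred.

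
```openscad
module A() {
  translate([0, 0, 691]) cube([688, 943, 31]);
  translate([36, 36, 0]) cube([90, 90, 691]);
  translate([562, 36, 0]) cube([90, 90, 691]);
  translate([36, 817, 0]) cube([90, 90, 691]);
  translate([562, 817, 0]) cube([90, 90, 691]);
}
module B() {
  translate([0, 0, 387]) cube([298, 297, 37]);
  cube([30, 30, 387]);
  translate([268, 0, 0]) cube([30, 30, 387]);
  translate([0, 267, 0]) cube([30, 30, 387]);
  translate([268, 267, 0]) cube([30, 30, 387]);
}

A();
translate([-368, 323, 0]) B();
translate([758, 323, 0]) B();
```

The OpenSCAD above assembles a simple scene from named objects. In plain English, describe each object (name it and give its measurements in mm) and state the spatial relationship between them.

A is a table: top 688 mm (x) × 943 mm (y), 31 mm thick, upper face at z = 722 mm, on four 90×90 mm square legs, each inset 36 mm from the nearest pair of top edges, running from z = 0 to the bottom of the top.

B is a four-legged stool. The seat is 298×297 mm, 37 mm thick, top at z = 424 mm. It stands on four square legs, each 30×30 mm in cross-section, from z = 0 to the seat underside, each flush with a corner of the seat.

Two stools sit around the table at the −x, +x sides.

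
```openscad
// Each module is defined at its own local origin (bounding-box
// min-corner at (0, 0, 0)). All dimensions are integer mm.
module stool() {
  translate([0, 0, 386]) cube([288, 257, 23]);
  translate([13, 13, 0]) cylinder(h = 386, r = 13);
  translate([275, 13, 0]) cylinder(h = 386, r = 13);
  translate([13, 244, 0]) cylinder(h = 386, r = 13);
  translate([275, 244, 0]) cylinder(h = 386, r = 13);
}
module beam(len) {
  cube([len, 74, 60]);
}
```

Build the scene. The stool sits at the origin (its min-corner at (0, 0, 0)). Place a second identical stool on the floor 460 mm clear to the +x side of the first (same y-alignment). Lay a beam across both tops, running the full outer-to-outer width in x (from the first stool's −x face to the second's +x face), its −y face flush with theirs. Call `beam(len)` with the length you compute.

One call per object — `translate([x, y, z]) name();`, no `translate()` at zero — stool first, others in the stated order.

stool();
translate([748, 0, 0]) stool();
translate([0, 0, 409]) beam(1036);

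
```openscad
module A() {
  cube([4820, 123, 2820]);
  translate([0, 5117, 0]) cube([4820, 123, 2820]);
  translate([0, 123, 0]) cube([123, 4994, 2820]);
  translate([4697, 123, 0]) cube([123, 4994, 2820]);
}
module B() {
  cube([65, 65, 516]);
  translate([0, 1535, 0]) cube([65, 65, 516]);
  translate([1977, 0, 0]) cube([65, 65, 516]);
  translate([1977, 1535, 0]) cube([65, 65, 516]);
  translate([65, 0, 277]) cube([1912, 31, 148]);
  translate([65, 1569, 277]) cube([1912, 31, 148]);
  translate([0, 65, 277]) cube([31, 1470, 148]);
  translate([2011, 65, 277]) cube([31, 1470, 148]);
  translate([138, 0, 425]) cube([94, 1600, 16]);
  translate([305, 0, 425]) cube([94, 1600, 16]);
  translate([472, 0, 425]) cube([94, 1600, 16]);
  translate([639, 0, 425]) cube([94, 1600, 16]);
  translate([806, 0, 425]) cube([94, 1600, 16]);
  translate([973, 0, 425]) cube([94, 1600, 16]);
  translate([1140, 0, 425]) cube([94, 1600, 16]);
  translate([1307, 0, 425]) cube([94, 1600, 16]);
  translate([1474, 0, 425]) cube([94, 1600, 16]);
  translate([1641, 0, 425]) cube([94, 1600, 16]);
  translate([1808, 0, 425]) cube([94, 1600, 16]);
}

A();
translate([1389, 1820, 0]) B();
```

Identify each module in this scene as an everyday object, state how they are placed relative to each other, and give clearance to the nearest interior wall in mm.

Clearances: x = 1266, y = 1697; minimum 1266 mm.

A is a house frame. B is a bed frame. The bed frame sits inside the house frame, centred. The clearance to the nearest interior wall is 1266 mm.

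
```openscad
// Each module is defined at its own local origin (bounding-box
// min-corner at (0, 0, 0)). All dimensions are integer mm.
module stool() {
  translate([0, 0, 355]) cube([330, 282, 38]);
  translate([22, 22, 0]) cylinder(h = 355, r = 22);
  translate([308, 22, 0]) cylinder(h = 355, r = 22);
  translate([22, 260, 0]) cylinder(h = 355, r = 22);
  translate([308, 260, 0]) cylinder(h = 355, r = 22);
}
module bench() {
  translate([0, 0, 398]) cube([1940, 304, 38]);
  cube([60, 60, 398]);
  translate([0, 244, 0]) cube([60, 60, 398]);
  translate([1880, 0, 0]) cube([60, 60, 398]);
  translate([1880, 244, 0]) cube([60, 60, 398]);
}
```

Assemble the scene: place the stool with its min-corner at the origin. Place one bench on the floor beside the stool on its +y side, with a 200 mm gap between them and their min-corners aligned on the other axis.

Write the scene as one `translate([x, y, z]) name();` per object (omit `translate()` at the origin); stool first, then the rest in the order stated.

stool();
translate([0, 482, 0]) bench();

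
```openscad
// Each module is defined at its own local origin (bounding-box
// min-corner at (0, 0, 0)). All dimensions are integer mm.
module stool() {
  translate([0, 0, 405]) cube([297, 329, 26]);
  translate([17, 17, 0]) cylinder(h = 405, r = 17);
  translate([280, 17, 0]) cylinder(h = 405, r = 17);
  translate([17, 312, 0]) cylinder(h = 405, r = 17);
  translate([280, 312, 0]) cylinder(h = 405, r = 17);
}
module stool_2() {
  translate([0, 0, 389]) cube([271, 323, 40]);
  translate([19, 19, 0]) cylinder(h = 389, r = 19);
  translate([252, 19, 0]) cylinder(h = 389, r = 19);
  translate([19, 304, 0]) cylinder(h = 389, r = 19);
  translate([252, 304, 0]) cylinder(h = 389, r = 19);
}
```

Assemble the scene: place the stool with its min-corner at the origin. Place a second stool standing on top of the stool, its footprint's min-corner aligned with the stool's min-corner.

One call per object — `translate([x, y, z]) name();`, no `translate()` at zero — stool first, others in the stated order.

stool();
translate([0, 0, 431]) stool_2();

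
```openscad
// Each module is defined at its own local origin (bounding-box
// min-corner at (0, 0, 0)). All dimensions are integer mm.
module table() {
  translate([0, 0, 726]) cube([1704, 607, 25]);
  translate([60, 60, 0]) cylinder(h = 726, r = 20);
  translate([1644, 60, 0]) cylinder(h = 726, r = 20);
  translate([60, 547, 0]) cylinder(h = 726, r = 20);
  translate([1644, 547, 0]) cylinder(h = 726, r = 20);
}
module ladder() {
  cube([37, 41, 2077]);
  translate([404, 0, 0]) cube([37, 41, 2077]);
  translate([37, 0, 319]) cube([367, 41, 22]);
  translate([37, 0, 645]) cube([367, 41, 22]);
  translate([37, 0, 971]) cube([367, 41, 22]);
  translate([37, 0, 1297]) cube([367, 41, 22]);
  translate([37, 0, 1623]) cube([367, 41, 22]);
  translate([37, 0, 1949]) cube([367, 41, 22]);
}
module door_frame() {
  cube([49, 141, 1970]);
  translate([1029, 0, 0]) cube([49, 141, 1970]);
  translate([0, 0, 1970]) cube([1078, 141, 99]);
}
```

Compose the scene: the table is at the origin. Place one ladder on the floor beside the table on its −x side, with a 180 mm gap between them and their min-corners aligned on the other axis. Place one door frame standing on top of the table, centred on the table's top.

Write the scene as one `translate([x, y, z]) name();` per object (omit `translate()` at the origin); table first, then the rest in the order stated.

table();
translate([-621, 0, 0]) ladder();
translate([313, 233, 751]) door_frame();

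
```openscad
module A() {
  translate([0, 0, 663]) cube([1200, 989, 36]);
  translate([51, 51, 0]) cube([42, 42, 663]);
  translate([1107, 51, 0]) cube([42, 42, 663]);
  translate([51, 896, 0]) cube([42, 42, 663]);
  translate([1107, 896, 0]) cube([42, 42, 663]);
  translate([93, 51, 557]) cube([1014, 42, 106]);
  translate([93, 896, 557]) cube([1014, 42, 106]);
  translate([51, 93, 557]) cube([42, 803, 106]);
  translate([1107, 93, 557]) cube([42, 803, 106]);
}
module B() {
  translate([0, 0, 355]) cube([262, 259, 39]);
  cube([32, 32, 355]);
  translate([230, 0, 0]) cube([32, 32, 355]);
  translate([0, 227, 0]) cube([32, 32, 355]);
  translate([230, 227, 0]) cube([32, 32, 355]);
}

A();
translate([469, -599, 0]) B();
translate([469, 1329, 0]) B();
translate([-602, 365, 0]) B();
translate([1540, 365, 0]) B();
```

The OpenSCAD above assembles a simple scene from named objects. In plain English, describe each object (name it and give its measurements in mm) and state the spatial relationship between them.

A is a rectangular dining table. The top is 1200×989×36 mm with its upper surface at z = 699 mm. It stands on four 42×42 mm square legs, each inset 51 mm from the nearest pair of top edges, running from the floor to the underside of the top. Four apron rails, 42 mm thick and 106 mm tall, run between adjacent legs with their top edges flush with the underside of the top and their outer faces flush with the legs' outer faces.

B is a simple wooden stool: a rectangular seat 262 mm (x) by 259 mm (y), 39 mm thick, top face at z = 394 mm, on four square legs, each 32×32 mm in cross-section. The legs rest on z = 0, each flush with a corner of the seat.

Four stools sit around the table at the −y, +y, −x, +x sides.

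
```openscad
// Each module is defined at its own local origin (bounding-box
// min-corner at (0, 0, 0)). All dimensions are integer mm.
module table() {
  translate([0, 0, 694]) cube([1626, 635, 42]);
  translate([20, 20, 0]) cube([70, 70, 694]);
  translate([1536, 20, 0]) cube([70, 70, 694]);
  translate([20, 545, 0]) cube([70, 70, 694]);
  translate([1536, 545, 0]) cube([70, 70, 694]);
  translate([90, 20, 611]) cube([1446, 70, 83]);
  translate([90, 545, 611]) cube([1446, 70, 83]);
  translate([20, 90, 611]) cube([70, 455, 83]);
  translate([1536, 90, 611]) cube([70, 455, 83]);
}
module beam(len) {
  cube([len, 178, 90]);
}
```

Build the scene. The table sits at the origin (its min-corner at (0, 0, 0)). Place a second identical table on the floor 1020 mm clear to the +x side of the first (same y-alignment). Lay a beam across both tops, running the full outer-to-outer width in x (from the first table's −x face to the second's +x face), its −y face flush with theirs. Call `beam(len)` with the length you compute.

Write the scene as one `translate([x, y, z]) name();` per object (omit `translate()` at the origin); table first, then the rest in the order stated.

table();
translate([2646, 0, 0]) table();
translate([0, 0, 736]) beam(4272);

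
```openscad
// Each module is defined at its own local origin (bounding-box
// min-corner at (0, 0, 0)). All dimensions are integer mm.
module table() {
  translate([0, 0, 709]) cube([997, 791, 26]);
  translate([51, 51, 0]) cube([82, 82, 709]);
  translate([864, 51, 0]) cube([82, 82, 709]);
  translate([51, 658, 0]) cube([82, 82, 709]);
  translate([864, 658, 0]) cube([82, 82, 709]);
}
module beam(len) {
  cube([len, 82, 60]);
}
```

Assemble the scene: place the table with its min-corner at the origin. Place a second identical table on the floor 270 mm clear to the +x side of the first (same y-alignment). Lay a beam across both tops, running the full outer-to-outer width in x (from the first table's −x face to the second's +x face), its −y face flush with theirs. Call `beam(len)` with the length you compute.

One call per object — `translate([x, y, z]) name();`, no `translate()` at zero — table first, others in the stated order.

table();
translate([1267, 0, 0]) table();
translate([0, 0, 735]) beam(2264);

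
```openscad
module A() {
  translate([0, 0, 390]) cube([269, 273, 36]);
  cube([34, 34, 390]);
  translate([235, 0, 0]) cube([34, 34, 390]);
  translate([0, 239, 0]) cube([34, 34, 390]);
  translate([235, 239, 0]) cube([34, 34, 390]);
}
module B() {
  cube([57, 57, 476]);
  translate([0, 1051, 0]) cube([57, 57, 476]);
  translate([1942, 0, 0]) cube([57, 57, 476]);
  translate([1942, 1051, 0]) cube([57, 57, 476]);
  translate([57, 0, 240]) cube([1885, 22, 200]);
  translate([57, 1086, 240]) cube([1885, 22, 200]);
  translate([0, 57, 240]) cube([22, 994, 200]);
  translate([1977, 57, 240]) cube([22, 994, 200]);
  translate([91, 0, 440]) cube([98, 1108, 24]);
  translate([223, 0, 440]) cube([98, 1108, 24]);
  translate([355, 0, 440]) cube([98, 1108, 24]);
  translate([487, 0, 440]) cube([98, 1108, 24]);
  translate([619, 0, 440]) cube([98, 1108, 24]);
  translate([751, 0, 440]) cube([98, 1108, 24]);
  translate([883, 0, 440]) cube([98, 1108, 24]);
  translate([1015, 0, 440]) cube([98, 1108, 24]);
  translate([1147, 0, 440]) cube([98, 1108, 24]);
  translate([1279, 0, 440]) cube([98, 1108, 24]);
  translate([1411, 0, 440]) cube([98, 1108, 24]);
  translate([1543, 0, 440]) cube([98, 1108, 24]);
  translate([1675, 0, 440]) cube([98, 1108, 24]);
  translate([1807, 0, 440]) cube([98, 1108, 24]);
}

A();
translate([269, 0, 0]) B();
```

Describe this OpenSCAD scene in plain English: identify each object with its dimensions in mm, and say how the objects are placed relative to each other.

A is a four-legged stool. The seat is 269×273 mm, 36 mm thick, top at z = 426 mm. It stands on four square legs, each 34×34 mm in cross-section, from z = 0 to the seat underside, each flush with a corner of the seat.

B is a bed frame 1999 mm long (x) by 1108 mm wide (y). Four 57×57 mm corner posts, 476 mm tall, at the corners of the footprint. Four rails of 22 mm thickness and 200 mm height run between adjacent posts with their undersides at z = 240 mm, their outer faces flush with the outside of the frame (the two x-running rails run between the posts' inner faces; the two y-running rails run between the posts' inner faces). 14 slats, each 98 mm wide (x) and 24 mm thick, lie across the top of the two x-running rails, running the full 1108 mm width of the frame in y; the slats are evenly spaced along x between the inner faces of the end posts with equal gaps (rounded down to the nearest mm) at the −x end and between each pair — any rounding remainder accumulates at the +x end.

The bed frame is against the stool's +x side, with their −y faces flush.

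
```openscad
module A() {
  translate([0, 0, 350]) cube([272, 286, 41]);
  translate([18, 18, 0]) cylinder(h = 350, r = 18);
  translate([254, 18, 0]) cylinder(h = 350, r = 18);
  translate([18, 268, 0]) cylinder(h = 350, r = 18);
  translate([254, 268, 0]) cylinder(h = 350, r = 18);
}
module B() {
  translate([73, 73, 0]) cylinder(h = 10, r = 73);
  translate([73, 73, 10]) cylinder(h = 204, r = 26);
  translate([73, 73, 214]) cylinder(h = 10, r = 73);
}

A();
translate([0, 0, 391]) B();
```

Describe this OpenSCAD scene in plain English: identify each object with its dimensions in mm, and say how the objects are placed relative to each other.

A is a four-legged stool. The seat is a 272×286×41 mm slab whose top surface is at z = 391 mm; four round legs, each 36 mm in diameter, run from the floor (z = 0) to the underside of the seat, each leg's axis is inset half a diameter from the nearest pair of seat edges (so the leg's bounding box is flush with the corner).

B is a spool: two coaxial disc flanges of radius 73 mm and thickness 10 mm, joined by a core cylinder of radius 26 mm and height 204 mm. The lower flange rests on z = 0 and the three cylinders share a vertical axis.

The spool is on top of the stool.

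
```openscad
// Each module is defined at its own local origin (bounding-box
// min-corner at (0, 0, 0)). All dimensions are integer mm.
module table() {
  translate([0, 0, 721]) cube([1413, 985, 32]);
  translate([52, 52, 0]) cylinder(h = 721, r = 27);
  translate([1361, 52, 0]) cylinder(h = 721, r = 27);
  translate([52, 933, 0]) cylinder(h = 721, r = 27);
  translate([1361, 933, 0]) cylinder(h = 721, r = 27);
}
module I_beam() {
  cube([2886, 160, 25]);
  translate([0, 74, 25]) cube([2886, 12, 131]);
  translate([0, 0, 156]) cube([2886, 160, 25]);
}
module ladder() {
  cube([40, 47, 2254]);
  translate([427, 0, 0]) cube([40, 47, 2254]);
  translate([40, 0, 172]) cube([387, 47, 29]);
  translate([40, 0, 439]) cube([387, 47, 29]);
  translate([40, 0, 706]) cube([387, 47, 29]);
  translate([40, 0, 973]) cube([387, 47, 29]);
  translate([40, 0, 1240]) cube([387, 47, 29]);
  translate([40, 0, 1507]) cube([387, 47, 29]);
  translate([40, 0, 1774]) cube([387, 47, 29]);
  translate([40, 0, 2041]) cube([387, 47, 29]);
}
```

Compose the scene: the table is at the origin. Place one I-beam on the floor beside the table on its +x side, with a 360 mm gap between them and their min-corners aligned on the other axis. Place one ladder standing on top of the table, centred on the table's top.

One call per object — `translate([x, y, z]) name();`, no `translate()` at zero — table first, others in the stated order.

table();
translate([1773, 0, 0]) I_beam();
translate([473, 469, 753]) ladder();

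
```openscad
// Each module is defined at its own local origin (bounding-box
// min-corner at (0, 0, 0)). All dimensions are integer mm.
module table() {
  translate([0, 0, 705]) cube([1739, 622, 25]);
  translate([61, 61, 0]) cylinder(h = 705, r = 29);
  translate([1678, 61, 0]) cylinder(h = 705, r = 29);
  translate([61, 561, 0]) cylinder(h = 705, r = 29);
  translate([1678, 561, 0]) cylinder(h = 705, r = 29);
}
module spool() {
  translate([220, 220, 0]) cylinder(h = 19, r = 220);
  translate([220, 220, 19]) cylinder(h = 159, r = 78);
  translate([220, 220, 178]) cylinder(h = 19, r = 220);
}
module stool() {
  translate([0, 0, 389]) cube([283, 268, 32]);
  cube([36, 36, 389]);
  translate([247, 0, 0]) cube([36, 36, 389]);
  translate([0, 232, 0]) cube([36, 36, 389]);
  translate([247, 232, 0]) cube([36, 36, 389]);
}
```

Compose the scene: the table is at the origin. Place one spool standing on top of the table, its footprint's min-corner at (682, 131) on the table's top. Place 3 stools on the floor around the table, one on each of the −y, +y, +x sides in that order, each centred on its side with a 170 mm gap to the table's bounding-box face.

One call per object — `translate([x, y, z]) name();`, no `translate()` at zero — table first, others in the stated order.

table();
translate([682, 131, 730]) spool();
translate([728, -438, 0]) stool();
translate([728, 792, 0]) stool();
translate([1909, 177, 0]) stool();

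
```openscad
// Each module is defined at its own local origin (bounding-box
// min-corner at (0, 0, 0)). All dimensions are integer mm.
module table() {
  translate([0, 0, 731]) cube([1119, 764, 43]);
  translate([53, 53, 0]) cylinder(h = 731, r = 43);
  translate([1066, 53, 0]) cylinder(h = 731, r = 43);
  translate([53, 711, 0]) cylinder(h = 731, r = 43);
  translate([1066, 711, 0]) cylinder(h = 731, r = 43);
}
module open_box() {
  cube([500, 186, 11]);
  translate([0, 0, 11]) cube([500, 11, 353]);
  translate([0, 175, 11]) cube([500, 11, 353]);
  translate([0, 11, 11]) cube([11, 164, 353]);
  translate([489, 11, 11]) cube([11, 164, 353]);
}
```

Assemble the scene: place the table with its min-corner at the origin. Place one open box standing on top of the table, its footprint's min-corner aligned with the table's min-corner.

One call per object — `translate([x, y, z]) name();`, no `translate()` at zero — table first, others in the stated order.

table();
translate([0, 0, 774]) open_box();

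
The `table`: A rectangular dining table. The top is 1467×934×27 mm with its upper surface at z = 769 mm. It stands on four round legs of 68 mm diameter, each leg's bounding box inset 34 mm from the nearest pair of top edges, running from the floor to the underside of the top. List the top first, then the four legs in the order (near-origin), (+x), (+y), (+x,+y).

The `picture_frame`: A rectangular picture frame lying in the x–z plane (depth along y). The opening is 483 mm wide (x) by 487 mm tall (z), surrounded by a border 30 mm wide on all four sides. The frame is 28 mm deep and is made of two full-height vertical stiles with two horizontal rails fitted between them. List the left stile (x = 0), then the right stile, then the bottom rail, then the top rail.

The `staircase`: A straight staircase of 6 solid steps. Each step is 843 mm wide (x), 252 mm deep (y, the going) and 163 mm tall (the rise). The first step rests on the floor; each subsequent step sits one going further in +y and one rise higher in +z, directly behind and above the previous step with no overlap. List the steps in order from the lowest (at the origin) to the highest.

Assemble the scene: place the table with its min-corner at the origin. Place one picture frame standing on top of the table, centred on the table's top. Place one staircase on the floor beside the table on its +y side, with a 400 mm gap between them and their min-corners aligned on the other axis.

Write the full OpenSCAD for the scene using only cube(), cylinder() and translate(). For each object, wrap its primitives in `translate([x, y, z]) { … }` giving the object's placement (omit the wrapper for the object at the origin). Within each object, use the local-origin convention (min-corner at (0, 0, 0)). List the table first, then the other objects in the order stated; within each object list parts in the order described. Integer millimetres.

translate([0, 0, 742]) cube([1467, 934, 27]);
translate([68, 68, 0]) cylinder(h = 742, r = 34);
translate([1399, 68, 0]) cylinder(h = 742, r = 34);
translate([68, 866, 0]) cylinder(h = 742, r = 34);
translate([1399, 866, 0]) cylinder(h = 742, r = 34);
translate([462, 453, 769]) {
  cube([30, 28, 547]);
  translate([513, 0, 0]) cube([30, 28, 547]);
  translate([30, 0, 0]) cube([483, 28, 30]);
  translate([30, 0, 517]) cube([483, 28, 30]);
}
translate([0, 1334, 0]) {
  cube([843, 252, 163]);
  translate([0, 252, 163]) cube([843, 252, 163]);
  translate([0, 504, 326]) cube([843, 252, 163]);
  translate([0, 756, 489]) cube([843, 252, 163]);
  translate([0, 1008, 652]) cube([843, 252, 163]);
  translate([0, 1260, 815]) cube([843, 252, 163]);
}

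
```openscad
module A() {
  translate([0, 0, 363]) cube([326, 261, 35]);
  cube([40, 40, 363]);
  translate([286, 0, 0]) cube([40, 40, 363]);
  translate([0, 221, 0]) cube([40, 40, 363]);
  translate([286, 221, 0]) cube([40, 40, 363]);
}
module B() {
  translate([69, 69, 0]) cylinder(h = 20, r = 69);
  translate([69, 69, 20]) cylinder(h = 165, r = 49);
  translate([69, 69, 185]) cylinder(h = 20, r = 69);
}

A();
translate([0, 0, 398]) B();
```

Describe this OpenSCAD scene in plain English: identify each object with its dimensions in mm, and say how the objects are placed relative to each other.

A is a simple wooden stool: a rectangular seat 326 mm (x) by 261 mm (y), 35 mm thick, top face at z = 398 mm, on four square legs, each 40×40 mm in cross-section. The legs rest on z = 0, each flush with a corner of the seat.

B is a spool: two coaxial disc flanges of radius 69 mm and thickness 20 mm, joined by a core cylinder of radius 49 mm and height 165 mm. The lower flange rests on z = 0 and the three cylinders share a vertical axis.

The spool is on top of the stool.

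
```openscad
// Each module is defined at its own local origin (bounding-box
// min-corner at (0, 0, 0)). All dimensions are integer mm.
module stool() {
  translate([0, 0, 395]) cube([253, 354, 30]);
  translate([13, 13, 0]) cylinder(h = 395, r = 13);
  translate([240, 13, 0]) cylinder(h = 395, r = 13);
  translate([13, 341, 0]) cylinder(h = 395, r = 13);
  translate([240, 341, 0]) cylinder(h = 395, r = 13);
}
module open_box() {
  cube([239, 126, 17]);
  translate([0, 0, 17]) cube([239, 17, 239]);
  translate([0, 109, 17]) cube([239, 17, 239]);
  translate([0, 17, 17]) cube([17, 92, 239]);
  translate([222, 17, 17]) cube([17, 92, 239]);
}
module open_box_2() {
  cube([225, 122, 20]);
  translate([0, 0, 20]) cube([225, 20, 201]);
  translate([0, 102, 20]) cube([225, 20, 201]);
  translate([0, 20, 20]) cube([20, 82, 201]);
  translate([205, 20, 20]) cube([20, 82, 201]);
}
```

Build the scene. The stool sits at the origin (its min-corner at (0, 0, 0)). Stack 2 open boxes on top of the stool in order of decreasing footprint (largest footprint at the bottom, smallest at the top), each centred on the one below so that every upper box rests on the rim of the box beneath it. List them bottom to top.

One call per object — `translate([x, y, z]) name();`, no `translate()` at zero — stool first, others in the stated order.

stool();
translate([7, 114, 425]) open_box();
translate([14, 116, 681]) open_box_2();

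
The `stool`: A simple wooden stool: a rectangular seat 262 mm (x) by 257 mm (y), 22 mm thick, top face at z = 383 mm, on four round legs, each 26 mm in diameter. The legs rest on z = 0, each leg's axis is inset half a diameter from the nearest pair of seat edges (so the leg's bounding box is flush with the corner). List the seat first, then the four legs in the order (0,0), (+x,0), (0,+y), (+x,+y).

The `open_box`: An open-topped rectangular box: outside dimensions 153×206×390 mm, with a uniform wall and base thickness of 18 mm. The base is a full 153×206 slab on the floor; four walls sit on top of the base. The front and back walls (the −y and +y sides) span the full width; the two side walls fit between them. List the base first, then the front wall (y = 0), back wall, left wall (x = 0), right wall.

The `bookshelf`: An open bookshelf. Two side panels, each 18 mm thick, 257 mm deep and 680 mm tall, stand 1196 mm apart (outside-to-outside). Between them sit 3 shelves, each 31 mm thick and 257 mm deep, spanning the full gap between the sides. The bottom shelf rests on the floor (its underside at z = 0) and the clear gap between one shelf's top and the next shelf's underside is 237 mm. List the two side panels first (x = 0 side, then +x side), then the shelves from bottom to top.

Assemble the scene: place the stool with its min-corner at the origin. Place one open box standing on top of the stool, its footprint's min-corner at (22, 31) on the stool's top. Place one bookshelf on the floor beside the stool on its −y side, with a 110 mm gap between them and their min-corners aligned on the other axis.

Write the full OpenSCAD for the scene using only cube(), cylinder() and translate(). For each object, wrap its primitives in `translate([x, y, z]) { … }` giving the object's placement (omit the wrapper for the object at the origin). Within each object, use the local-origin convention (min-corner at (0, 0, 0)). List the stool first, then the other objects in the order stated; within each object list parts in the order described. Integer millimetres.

translate([0, 0, 361]) cube([262, 257, 22]);
translate([13, 13, 0]) cylinder(h = 361, r = 13);
translate([249, 13, 0]) cylinder(h = 361, r = 13);
translate([13, 244, 0]) cylinder(h = 361, r = 13);
translate([249, 244, 0]) cylinder(h = 361, r = 13);
translate([22, 31, 383]) {
  cube([153, 206, 18]);
  translate([0, 0, 18]) cube([153, 18, 372]);
  translate([0, 188, 18]) cube([153, 18, 372]);
  translate([0, 18, 18]) cube([18, 170, 372]);
  translate([135, 18, 18]) cube([18, 170, 372]);
}
translate([0, -367, 0]) {
  cube([18, 257, 680]);
  translate([1178, 0, 0]) cube([18, 257, 680]);
  translate([18, 0, 0]) cube([1160, 257, 31]);
  translate([18, 0, 268]) cube([1160, 257, 31]);
  translate([18, 0, 536]) cube([1160, 257, 31]);
}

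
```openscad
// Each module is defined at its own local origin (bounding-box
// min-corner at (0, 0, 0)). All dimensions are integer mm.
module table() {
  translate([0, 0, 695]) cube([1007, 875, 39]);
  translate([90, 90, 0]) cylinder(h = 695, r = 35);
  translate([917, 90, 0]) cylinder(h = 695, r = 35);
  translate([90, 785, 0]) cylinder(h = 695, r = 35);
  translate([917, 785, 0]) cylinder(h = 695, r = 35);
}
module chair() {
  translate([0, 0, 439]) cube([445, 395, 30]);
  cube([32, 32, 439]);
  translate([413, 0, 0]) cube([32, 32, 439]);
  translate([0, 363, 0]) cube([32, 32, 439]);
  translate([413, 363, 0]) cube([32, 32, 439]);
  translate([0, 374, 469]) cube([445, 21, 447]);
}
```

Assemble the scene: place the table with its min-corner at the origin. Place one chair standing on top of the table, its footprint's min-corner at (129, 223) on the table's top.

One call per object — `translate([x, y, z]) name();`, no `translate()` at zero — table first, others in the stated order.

table();
translate([129, 223, 734]) chair();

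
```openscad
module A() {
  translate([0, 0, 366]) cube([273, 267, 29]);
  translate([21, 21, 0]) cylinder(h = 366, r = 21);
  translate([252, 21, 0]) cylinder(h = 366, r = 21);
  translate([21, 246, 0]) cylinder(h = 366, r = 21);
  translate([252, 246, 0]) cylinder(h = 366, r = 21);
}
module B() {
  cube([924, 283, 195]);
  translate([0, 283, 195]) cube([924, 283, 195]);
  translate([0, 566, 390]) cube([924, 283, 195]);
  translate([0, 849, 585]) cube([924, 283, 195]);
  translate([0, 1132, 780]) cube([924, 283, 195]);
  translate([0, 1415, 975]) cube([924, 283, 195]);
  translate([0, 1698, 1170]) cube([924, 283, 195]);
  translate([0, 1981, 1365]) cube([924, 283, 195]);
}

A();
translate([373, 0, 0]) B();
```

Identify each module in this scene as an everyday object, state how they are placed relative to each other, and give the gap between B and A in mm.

A is a stool. B is a staircase. The staircase is on the floor beside the stool on its +x side. The gap between the staircase and the stool is 100 mm.

The staircase's nearest face is 100 mm from the stool's +x face.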